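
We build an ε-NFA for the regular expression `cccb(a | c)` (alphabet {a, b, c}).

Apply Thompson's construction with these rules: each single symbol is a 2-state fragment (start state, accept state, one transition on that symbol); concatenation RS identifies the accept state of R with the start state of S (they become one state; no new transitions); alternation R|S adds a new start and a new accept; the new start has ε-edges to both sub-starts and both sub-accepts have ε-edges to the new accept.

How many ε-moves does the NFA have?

By structural recursion:
Each of the 6 symbol leaves contributes 0 ε-transitions.
  a | c : 4 ε-transitions
  cccb(a | c) : 4 ε-transitions

4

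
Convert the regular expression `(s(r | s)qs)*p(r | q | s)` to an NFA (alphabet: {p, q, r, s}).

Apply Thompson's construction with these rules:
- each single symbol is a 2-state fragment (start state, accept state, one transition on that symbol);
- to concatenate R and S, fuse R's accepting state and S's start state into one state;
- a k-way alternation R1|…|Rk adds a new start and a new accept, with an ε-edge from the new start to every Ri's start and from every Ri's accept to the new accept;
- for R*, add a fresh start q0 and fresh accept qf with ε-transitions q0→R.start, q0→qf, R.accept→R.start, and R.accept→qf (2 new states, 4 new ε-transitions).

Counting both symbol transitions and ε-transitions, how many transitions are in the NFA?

Per subexpression:
Each of the 9 symbol leaves contributes 1 transition (1 symbol, 0 ε).
  r | s — 6 transitions (2 symbol, 4 ε)
  s(r | s)qs — 9 transitions (5 symbol, 4 ε)
  (s(r | s)qs)* — 13 transitions (5 symbol, 8 ε)
  r | q | s — 9 transitions (3 symbol, 6 ε)
  (s(r | s)qs)*p(r | q | s) — 23 transitions (9 symbol, 14 ε)

23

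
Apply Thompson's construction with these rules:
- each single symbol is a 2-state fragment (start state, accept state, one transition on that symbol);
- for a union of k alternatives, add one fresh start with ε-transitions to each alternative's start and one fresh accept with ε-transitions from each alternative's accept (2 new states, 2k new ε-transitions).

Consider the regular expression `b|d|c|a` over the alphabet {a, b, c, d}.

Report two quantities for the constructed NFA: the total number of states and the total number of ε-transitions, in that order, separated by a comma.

10, 8

Building bottom-up:
Each of the 4 symbol leaves contributes 2 states and 0 ε-transitions.
  b|d|c|a : 10 states, 8 ε-transitions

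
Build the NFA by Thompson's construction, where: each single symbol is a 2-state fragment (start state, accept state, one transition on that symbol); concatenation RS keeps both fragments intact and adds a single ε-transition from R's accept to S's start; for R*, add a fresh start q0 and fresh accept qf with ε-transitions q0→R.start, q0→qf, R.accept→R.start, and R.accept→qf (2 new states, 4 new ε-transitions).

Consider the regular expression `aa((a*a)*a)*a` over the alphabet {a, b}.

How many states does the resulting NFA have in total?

18

Per subexpression:
Each of the 6 symbol leaves contributes a 2-state fragment.
  a* : 4 states
  a*a : 6 states
  (a*a)* : 8 states
  (a*a)*a : 10 states
  ((a*a)*a)* : 12 states
  aa((a*a)*a)*a : 18 states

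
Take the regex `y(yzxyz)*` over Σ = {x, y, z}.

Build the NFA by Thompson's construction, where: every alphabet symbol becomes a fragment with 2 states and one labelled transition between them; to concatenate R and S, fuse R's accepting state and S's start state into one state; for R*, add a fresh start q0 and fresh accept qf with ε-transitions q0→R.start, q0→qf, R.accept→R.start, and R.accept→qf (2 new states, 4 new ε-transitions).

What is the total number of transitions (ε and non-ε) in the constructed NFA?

Bottom-up over the parse tree:
Each of the 6 symbol leaves contributes 1 transition (1 symbol, 0 ε).
  yzxyz — 5 transitions (5 symbol, 0 ε)
  (yzxyz)* — 9 transitions (5 symbol, 4 ε)
  y(yzxyz)* — 10 transitions (6 symbol, 4 ε)

10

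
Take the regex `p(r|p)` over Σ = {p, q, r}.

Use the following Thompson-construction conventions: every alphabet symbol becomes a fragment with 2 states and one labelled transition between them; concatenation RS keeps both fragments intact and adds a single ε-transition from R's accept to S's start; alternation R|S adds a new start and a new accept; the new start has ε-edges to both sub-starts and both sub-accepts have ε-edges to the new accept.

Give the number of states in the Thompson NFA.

8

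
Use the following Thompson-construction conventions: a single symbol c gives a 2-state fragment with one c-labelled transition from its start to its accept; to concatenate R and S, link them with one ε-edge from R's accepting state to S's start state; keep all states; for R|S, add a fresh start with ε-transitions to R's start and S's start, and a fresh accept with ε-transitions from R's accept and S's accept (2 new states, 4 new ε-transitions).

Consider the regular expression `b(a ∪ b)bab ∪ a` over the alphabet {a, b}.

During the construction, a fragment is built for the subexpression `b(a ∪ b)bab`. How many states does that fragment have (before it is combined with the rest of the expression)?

14

Fragment for `b(a ∪ b)bab`:
Each of the 6 symbol leaves contributes a 2-state fragment.
  a ∪ b : 6 states
  b(a ∪ b)bab : 14 states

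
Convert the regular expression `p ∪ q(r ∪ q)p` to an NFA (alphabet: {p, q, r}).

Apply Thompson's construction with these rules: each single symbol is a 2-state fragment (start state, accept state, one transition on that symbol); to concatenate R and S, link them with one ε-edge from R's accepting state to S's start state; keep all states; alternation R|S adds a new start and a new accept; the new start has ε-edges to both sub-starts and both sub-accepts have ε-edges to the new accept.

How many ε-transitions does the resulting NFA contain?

10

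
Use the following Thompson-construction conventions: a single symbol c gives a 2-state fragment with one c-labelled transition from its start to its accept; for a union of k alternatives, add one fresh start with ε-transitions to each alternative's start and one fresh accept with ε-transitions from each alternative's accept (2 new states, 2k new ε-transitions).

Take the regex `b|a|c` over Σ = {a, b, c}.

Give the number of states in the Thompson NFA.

8

Recursing over subexpressions:
Each of the 3 symbol leaves contributes a 2-state fragment.
  b|a|c = 8 states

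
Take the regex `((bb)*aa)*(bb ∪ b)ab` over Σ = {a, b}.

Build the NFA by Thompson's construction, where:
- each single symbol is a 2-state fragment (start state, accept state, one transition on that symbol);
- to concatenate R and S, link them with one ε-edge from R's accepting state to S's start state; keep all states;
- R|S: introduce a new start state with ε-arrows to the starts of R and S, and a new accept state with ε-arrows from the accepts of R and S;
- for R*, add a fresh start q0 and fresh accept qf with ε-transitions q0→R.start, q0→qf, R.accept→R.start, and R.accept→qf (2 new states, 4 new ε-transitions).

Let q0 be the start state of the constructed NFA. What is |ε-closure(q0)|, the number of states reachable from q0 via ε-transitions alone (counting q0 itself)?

9

Compute the ε-closure size of each fragment's start state recursively; a symbol fragment's start has no outgoing ε-edge, so its closure is just itself (size 1).
  bb : C equals the left operand's closure size = 1 (its accept is not ε-reachable, so the closure stops there)
  (bb)* : C = 1 (new start) + 1 (body) + 1 (new accept) = 3
  (bb)*aa : C = 3 + 1 = 4 (closure spills across the concat boundary because the left factor accepts ε)
  ((bb)*aa)* : C = 1 (new start) + 4 (body) + 1 (new accept) = 6
  bb : same as the first factor's closure: C = 1
  bb ∪ b : new start ε-reaches every alternative's start; none of them accept ε, so the new accept is not reached: C = 1 + 1 + 1 = 3
  ((bb)*aa)*(bb ∪ b)ab : C = 6 + 3 = 9 (closure spills across the concat boundary because the left factor accepts ε)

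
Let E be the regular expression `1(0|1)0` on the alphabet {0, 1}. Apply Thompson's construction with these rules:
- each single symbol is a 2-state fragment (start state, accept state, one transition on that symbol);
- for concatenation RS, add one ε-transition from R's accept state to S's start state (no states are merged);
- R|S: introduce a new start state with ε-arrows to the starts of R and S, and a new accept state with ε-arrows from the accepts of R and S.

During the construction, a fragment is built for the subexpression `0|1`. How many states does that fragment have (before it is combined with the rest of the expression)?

Fragment for `0|1`:
Each of the 2 symbol leaves contributes a 2-state fragment.
  0|1 : 6 states

6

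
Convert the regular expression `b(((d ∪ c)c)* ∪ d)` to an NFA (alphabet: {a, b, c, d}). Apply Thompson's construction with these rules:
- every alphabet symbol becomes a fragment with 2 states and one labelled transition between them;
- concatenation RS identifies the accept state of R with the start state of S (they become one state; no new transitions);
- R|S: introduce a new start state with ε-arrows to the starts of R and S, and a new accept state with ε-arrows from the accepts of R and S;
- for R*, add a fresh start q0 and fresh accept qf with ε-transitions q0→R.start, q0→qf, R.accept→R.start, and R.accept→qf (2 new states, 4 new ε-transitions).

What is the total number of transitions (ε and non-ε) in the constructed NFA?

17

Per subexpression:
Each of the 5 symbol leaves contributes 1 transition (1 symbol, 0 ε).
  d ∪ c = 6 transitions (2 symbol, 4 ε)
  (d ∪ c)c = 7 transitions (3 symbol, 4 ε)
  ((d ∪ c)c)* = 11 transitions (3 symbol, 8 ε)
  ((d ∪ c)c)* ∪ d = 16 transitions (4 symbol, 12 ε)
  b(((d ∪ c)c)* ∪ d) = 17 transitions (5 symbol, 12 ε)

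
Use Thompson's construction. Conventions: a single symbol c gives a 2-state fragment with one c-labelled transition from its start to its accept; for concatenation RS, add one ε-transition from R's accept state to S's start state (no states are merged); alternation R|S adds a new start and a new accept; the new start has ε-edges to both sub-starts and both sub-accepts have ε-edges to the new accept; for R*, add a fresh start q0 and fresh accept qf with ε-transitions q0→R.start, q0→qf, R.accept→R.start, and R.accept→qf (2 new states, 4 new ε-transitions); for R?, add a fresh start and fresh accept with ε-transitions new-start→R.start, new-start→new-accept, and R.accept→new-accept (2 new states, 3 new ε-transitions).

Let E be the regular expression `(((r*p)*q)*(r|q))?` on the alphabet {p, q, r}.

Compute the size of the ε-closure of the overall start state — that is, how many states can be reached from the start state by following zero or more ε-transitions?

14

Let C(F) = |ε-closure(F.start)| within fragment F, and note whether F accepts ε. Symbol fragments have C = 1 and do not accept ε. Then:
  r* : the star's fresh start ε-reaches both the body's start and the fresh accept: |ε-closure| = 2 + 1 = 3
  r*p : the left operand accepts ε, so the closure extends into the next operand (via the concat ε-link); |ε-closure| = 3 + 1 = 4
  (r*p)* : new start has ε-edges to the inner start and to the new accept, so |ε-closure| = 2 + 4 = 6
  (r*p)*q : |ε-closure| = 6 + 1 = 7 (closure spills across the concat boundary because the left factor accepts ε)
  ((r*p)*q)* : the star's fresh start ε-reaches both the body's start and the fresh accept: |ε-closure| = 2 + 7 = 9
  r|q : new start ε-reaches every alternative's start; none of them accept ε, so the new accept is not reached: |ε-closure| = 1 + 1 + 1 = 3
  ((r*p)*q)*(r|q) : |ε-closure| = 9 + 3 = 12 (closure spills across the concat boundary because the left factor accepts ε)
  (((r*p)*q)*(r|q))? : new start has ε-edges to the inner start and to the new accept, so |ε-closure| = 2 + 12 = 14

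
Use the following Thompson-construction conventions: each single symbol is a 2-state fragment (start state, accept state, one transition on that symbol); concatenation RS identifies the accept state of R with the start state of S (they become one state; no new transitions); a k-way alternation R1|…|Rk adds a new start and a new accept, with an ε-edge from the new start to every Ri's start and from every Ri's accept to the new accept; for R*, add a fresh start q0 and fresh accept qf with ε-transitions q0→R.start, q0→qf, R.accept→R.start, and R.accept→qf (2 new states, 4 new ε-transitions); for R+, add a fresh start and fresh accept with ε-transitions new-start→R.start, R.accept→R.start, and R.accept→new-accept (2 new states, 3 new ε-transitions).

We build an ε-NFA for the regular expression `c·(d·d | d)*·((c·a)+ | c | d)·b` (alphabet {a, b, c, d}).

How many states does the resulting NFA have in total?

Per subexpression:
Each of the 9 symbol leaves contributes a 2-state fragment.
  d·d — 3 states
  d·d | d — 7 states
  (d·d | d)* — 9 states
  c·a — 3 states
  (c·a)+ — 5 states
  (c·a)+ | c | d — 11 states
  c·(d·d | d)*·((c·a)+ | c | d)·b — 21 states

21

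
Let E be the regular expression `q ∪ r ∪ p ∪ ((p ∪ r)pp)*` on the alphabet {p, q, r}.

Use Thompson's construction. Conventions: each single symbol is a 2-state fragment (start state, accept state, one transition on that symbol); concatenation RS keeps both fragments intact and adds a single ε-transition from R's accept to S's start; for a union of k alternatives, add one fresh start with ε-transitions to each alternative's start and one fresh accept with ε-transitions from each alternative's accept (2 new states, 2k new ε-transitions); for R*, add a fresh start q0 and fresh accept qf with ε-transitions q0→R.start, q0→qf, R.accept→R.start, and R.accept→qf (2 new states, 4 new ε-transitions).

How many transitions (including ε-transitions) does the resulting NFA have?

25

By structural recursion:
Each of the 7 symbol leaves contributes 1 transition (1 symbol, 0 ε).
  p ∪ r → 6 transitions (2 symbol, 4 ε)
  (p ∪ r)pp → 10 transitions (4 symbol, 6 ε)
  ((p ∪ r)pp)* → 14 transitions (4 symbol, 10 ε)
  q ∪ r ∪ p ∪ ((p ∪ r)pp)* → 25 transitions (7 symbol, 18 ε)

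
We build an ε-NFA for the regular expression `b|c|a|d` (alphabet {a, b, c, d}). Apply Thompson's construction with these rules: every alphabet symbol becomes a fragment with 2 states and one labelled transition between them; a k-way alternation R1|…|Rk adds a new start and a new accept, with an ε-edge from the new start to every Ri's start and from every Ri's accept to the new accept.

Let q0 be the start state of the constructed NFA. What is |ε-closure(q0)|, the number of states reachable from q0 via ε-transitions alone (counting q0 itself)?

Work bottom-up. For each fragment F, track |ε-closure(F.start)| and whether F's accept lies in that closure (i.e. whether F accepts ε). A single-symbol fragment has closure size 1 and does not accept ε.
  b|c|a|d : new start ε-reaches every alternative's start; none of them accept ε, so the new accept is not reached: |closure| = 1 + 1 + 1 + 1 + 1 = 5

5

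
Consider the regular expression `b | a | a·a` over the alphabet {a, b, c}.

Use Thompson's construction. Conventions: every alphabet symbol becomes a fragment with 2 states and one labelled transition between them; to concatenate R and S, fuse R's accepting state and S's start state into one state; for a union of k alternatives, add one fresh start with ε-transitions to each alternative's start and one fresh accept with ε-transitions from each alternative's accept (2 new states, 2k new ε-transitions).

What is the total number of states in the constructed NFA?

Bottom-up over the parse tree:
Each of the 4 symbol leaves contributes a 2-state fragment.
  a·a : 3 states
  b | a | a·a : 9 states

9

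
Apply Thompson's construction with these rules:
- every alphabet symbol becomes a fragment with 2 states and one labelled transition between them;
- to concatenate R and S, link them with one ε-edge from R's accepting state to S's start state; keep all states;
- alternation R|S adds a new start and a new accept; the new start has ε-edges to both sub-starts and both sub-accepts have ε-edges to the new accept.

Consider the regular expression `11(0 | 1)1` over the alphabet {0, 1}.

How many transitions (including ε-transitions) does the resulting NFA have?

By structural recursion:
Each of the 5 symbol leaves contributes 1 transition (1 symbol, 0 ε).
  0 | 1 : 6 transitions (2 symbol, 4 ε)
  11(0 | 1)1 : 12 transitions (5 symbol, 7 ε)

12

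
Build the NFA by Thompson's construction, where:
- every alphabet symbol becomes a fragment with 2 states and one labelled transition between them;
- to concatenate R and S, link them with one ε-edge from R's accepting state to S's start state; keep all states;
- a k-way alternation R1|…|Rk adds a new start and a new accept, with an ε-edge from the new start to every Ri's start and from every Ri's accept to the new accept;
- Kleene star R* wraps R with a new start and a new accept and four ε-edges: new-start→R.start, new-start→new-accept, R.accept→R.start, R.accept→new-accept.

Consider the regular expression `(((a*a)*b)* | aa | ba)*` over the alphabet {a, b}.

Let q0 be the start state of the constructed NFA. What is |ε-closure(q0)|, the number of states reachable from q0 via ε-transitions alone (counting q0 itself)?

15

Compute the ε-closure size of each fragment's start state recursively; a symbol fragment's start has no outgoing ε-edge, so its closure is just itself (size 1).
  a* — the star's fresh start ε-reaches both the body's start and the fresh accept: |closure| = 2 + 1 = 3
  a*a — |closure| = 3 + 1 = 4 (closure spills across the concat boundary because the left factor accepts ε)
  (a*a)* — |closure| = 1 (new start) + 4 (body) + 1 (new accept) = 6
  (a*a)*b — |closure| = 6 + 1 = 7 (closure spills across the concat boundary because the left factor accepts ε)
  ((a*a)*b)* — |closure| = 1 (new start) + 7 (body) + 1 (new accept) = 9
  aa — |closure| equals the left operand's closure size = 1 (its accept is not ε-reachable, so the closure stops there)
  ba — |closure| equals the left operand's closure size = 1 (its accept is not ε-reachable, so the closure stops there)
  ((a*a)*b)* | aa | ba — |closure| = 1 (new start) + (9 + 1 + 1) + 1 (new accept, since some branch ε-reaches its own accept) = 13
  (((a*a)*b)* | aa | ba)* — the star's fresh start ε-reaches both the body's start and the fresh accept: |closure| = 2 + 13 = 15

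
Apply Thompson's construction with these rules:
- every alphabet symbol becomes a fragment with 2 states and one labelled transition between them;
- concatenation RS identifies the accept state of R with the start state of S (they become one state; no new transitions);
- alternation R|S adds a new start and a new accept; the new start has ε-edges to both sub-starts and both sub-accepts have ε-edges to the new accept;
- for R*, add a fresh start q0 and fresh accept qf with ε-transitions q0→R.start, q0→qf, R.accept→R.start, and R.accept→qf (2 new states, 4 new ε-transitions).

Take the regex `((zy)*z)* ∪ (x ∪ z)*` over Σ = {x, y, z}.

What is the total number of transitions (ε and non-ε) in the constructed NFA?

25

Building bottom-up:
Each of the 5 symbol leaves contributes 1 transition (1 symbol, 0 ε).
  zy = 2 transitions (2 symbol, 0 ε)
  (zy)* = 6 transitions (2 symbol, 4 ε)
  (zy)*z = 7 transitions (3 symbol, 4 ε)
  ((zy)*z)* = 11 transitions (3 symbol, 8 ε)
  x ∪ z = 6 transitions (2 symbol, 4 ε)
  (x ∪ z)* = 10 transitions (2 symbol, 8 ε)
  ((zy)*z)* ∪ (x ∪ z)* = 25 transitions (5 symbol, 20 ε)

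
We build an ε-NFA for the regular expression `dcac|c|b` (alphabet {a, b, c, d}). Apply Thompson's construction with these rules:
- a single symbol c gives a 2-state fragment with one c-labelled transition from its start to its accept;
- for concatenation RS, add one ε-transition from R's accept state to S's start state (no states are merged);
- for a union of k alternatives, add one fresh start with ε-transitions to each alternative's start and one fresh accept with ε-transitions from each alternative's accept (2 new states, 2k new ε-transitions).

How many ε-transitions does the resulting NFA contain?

9

Bottom-up over the parse tree:
Each of the 6 symbol leaves contributes 0 ε-transitions.
  dcac = 3 ε-transitions
  dcac|c|b = 9 ε-transitions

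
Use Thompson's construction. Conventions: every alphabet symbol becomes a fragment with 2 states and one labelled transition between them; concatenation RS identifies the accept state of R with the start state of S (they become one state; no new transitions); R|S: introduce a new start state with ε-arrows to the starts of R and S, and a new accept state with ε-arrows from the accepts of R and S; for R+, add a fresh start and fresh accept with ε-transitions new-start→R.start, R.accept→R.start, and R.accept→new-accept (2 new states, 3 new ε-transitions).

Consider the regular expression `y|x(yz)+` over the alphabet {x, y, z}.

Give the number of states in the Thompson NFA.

10

Recursing over subexpressions:
Each of the 4 symbol leaves contributes a 2-state fragment.
  yz : 3 states
  (yz)+ : 5 states
  x(yz)+ : 6 states
  y|x(yz)+ : 10 states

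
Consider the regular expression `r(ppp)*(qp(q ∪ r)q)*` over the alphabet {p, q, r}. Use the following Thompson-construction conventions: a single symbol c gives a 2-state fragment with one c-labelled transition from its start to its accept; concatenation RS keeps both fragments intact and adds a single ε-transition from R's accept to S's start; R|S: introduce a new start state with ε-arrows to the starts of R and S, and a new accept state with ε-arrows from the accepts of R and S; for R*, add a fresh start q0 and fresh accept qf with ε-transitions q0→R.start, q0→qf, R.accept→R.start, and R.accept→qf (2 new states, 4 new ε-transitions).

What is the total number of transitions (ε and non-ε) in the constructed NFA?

28

Building bottom-up:
Each of the 9 symbol leaves contributes 1 transition (1 symbol, 0 ε).
  ppp — 5 transitions (3 symbol, 2 ε)
  (ppp)* — 9 transitions (3 symbol, 6 ε)
  q ∪ r — 6 transitions (2 symbol, 4 ε)
  qp(q ∪ r)q — 12 transitions (5 symbol, 7 ε)
  (qp(q ∪ r)q)* — 16 transitions (5 symbol, 11 ε)
  r(ppp)*(qp(q ∪ r)q)* — 28 transitions (9 symbol, 19 ε)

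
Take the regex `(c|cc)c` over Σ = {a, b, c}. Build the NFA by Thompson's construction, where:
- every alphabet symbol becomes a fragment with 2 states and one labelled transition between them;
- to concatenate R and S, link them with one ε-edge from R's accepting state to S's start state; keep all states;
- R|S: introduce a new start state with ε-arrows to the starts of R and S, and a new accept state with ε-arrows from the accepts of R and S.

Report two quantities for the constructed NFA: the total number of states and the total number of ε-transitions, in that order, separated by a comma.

Building bottom-up:
Each of the 4 symbol leaves contributes 2 states and 0 ε-transitions.
  cc = 4 states, 1 ε-transition
  c|cc = 8 states, 5 ε-transitions
  (c|cc)c = 10 states, 6 ε-transitions

10, 6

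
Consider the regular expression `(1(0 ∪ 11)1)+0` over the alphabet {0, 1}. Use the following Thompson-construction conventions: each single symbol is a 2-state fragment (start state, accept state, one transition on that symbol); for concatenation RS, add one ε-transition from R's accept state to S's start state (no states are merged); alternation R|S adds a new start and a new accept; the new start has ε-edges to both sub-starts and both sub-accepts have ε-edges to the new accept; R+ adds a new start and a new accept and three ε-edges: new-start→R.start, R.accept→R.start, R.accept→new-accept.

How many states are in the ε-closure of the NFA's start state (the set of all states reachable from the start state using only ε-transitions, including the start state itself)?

2

Let C(F) = |ε-closure(F.start)| within fragment F, and note whether F accepts ε. Symbol fragments have C = 1 and do not accept ε. Then:
  11 — same as the first factor's closure: |closure| = 1
  0 ∪ 11 — |closure| = 1 + 1 + 1 = 3 (the new accept is not ε-reachable since no branch accepts ε)
  1(0 ∪ 11)1 — |closure| equals the left operand's closure size = 1 (its accept is not ε-reachable, so the closure stops there)
  (1(0 ∪ 11)1)+ — new start ε-reaches only the body's start; the new accept needs a symbol first: |closure| = 1 + 1 = 2
  (1(0 ∪ 11)1)+0 — same as the first factor's closure: |closure| = 2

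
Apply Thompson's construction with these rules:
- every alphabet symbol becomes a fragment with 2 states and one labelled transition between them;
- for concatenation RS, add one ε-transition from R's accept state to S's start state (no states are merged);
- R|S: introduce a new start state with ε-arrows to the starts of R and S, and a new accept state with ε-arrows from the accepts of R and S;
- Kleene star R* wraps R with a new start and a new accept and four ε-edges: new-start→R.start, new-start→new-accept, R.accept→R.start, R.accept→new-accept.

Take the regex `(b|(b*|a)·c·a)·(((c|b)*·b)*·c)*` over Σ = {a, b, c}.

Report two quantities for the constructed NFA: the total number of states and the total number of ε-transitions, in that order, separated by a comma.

32, 33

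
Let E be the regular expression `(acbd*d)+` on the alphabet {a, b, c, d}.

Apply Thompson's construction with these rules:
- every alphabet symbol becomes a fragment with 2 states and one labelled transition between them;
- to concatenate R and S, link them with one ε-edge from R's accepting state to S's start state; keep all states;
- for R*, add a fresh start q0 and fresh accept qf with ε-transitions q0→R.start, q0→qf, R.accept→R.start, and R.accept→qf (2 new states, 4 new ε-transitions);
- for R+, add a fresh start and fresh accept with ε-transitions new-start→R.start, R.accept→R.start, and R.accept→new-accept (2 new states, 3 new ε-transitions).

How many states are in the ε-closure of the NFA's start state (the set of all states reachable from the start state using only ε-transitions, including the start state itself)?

Compute the ε-closure size of each fragment's start state recursively; a symbol fragment's start has no outgoing ε-edge, so its closure is just itself (size 1).
  d* → the star's fresh start ε-reaches both the body's start and the fresh accept: |ε-closure| = 2 + 1 = 3
  acbd*d → |ε-closure| equals the left operand's closure size = 1 (its accept is not ε-reachable, so the closure stops there)
  (acbd*d)+ → |ε-closure| = 1 + 1 = 2 (the body doesn't accept ε, so the new accept is not reached)

2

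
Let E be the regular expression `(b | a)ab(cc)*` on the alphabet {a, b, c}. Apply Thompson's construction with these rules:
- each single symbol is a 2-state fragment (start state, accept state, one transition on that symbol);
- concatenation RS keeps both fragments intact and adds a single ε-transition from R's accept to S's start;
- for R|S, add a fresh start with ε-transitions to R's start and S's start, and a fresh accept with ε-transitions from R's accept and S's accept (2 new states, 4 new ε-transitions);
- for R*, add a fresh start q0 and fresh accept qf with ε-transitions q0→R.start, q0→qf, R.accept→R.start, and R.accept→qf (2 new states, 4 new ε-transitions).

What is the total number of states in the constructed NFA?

By structural recursion:
Each of the 6 symbol leaves contributes a 2-state fragment.
  b | a : 6 states
  cc : 4 states
  (cc)* : 6 states
  (b | a)ab(cc)* : 16 states

16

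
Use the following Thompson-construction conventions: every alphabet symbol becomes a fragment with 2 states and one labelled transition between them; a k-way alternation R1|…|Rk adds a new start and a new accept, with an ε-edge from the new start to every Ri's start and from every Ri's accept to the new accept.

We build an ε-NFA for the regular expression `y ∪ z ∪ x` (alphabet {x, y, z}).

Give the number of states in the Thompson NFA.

8

Bottom-up over the parse tree:
Each of the 3 symbol leaves contributes a 2-state fragment.
  y ∪ z ∪ x — 8 states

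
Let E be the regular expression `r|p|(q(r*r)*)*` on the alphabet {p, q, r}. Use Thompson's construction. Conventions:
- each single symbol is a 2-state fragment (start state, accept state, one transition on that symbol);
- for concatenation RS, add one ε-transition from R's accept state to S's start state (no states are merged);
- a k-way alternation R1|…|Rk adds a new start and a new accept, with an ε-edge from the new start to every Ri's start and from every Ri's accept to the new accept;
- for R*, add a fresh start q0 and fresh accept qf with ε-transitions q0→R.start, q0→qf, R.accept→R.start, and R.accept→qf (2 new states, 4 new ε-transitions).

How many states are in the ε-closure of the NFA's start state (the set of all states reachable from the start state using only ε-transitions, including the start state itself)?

Compute the ε-closure size of each fragment's start state recursively; a symbol fragment's start has no outgoing ε-edge, so its closure is just itself (size 1).
  r* : the star's fresh start ε-reaches both the body's start and the fresh accept: |closure| = 2 + 1 = 3
  r*r : |closure| = 3 + 1 = 4 (closure spills across the concat boundary because the left factor accepts ε)
  (r*r)* : |closure| = 1 (new start) + 4 (body) + 1 (new accept) = 6
  q(r*r)* : same as the first factor's closure: |closure| = 1
  (q(r*r)*)* : new start has ε-edges to the inner start and to the new accept, so |closure| = 2 + 1 = 3
  r|p|(q(r*r)*)* : |closure| = 1 (new start) + (1 + 1 + 3) + 1 (new accept, since some branch ε-reaches its own accept) = 7

7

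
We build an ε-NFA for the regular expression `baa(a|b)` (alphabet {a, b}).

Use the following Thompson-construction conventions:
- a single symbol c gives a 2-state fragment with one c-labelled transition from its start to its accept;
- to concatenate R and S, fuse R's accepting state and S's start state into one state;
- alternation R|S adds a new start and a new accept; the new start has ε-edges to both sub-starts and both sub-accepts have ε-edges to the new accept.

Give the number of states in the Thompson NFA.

Bottom-up over the parse tree:
Each of the 5 symbol leaves contributes a 2-state fragment.
  a|b = 6 states
  baa(a|b) = 9 states

9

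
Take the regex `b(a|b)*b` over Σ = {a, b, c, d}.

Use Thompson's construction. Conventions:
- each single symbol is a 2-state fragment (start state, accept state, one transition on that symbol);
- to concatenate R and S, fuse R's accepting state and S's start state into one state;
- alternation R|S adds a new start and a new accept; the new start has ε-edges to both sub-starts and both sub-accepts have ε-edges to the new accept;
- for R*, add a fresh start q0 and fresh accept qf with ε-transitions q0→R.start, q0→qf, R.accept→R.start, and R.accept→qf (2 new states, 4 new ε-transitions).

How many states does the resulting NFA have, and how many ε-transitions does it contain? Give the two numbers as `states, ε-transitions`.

10, 8

Per subexpression:
Each of the 4 symbol leaves contributes 2 states and 0 ε-transitions.
  a|b = 6 states, 4 ε-transitions
  (a|b)* = 8 states, 8 ε-transitions
  b(a|b)*b = 10 states, 8 ε-transitions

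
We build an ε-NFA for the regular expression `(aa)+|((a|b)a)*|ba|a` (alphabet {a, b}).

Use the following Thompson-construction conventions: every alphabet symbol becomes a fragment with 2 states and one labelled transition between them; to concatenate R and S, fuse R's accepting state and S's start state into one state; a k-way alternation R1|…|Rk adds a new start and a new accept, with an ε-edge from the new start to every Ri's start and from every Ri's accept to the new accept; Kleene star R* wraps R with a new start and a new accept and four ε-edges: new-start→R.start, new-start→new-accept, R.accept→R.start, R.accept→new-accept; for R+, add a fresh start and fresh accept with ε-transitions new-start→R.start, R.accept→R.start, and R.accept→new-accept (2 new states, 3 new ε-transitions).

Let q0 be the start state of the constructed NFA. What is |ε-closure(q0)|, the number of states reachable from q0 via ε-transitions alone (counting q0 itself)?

11

Let C(F) = |ε-closure(F.start)| within fragment F, and note whether F accepts ε. Symbol fragments have C = 1 and do not accept ε. Then:
  aa : |closure| equals the left operand's closure size = 1 (its accept is not ε-reachable, so the closure stops there)
  (aa)+ : |closure| = 1 + 1 = 2 (the body doesn't accept ε, so the new accept is not reached)
  a|b : |closure| = 1 + 1 + 1 = 3 (the new accept is not ε-reachable since no branch accepts ε)
  (a|b)a : same as the first factor's closure: |closure| = 3
  ((a|b)a)* : |closure| = 1 (new start) + 3 (body) + 1 (new accept) = 5
  ba : |closure| equals the left operand's closure size = 1 (its accept is not ε-reachable, so the closure stops there)
  (aa)+|((a|b)a)*|ba|a : new start ε-reaches every alternative's start; at least one alternative accepts ε, so the union's new accept is reached too: |closure| = 1 + 2 + 5 + 1 + 1 + 1 = 11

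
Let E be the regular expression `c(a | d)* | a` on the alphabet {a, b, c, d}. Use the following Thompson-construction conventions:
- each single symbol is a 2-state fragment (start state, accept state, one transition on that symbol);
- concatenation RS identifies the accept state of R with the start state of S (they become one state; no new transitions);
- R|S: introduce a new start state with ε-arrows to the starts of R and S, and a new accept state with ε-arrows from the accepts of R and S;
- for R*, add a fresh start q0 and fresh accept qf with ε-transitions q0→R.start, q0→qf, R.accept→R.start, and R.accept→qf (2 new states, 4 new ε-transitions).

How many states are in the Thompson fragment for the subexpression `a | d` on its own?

Fragment for `a | d`:
Each of the 2 symbol leaves contributes a 2-state fragment.
  a | d — 6 states

6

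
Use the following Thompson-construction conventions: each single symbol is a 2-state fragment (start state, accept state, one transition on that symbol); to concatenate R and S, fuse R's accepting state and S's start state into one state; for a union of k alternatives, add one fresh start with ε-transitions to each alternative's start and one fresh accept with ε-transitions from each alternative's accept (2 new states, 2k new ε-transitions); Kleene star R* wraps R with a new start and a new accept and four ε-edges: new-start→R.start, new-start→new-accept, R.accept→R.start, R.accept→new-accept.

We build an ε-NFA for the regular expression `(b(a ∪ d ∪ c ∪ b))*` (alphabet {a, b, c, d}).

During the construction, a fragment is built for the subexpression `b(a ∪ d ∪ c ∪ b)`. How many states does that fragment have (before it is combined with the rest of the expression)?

11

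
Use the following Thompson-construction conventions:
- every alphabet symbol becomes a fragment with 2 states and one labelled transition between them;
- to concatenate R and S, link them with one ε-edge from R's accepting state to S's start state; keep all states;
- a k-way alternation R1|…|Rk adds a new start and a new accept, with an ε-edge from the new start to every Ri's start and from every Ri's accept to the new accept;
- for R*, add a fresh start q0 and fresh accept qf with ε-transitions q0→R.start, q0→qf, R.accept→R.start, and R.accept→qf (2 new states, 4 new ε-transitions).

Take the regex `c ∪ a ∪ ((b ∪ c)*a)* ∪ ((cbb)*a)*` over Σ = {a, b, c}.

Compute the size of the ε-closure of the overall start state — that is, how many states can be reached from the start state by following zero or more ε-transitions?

Compute the ε-closure size of each fragment's start state recursively; a symbol fragment's start has no outgoing ε-edge, so its closure is just itself (size 1).
  b ∪ c : |closure| = 1 + 1 + 1 = 3 (the new accept is not ε-reachable since no branch accepts ε)
  (b ∪ c)* : |closure| = 1 (new start) + 3 (body) + 1 (new accept) = 5
  (b ∪ c)*a : the left operand accepts ε, so the closure extends into the next operand (via the concat ε-link); |closure| = 5 + 1 = 6
  ((b ∪ c)*a)* : |closure| = 1 (new start) + 6 (body) + 1 (new accept) = 8
  cbb : |closure| equals the left operand's closure size = 1 (its accept is not ε-reachable, so the closure stops there)
  (cbb)* : new start has ε-edges to the inner start and to the new accept, so |closure| = 2 + 1 = 3
  (cbb)*a : |closure| = 3 + 1 = 4 (closure spills across the concat boundary because the left factor accepts ε)
  ((cbb)*a)* : new start has ε-edges to the inner start and to the new accept, so |closure| = 2 + 4 = 6
  c ∪ a ∪ ((b ∪ c)*a)* ∪ ((cbb)*a)* : new start ε-reaches every alternative's start; at least one alternative accepts ε, so the union's new accept is reached too: |closure| = 1 + 1 + 1 + 8 + 6 + 1 = 18

18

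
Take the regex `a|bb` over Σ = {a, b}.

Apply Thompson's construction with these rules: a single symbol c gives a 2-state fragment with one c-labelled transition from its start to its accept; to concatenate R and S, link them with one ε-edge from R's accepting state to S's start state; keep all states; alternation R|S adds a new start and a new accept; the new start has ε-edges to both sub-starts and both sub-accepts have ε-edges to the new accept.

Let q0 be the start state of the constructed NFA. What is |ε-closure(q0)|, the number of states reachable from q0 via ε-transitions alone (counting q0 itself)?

3

Compute the ε-closure size of each fragment's start state recursively; a symbol fragment's start has no outgoing ε-edge, so its closure is just itself (size 1).
  bb → same as the first factor's closure: |closure| = 1
  a|bb → |closure| = 1 + 1 + 1 = 3 (the new accept is not ε-reachable since no branch accepts ε)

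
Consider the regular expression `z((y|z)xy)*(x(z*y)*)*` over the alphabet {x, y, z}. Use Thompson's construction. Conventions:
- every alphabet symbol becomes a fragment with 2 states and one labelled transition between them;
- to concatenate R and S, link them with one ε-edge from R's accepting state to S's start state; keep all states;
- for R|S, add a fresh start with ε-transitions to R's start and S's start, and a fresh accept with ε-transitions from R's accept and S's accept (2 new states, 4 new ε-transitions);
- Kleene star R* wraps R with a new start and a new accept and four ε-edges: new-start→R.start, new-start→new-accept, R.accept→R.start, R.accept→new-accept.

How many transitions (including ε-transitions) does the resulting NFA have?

34

Recursing over subexpressions:
Each of the 8 symbol leaves contributes 1 transition (1 symbol, 0 ε).
  y|z : 6 transitions (2 symbol, 4 ε)
  (y|z)xy : 10 transitions (4 symbol, 6 ε)
  ((y|z)xy)* : 14 transitions (4 symbol, 10 ε)
  z* : 5 transitions (1 symbol, 4 ε)
  z*y : 7 transitions (2 symbol, 5 ε)
  (z*y)* : 11 transitions (2 symbol, 9 ε)
  x(z*y)* : 13 transitions (3 symbol, 10 ε)
  (x(z*y)*)* : 17 transitions (3 symbol, 14 ε)
  z((y|z)xy)*(x(z*y)*)* : 34 transitions (8 symbol, 26 ε)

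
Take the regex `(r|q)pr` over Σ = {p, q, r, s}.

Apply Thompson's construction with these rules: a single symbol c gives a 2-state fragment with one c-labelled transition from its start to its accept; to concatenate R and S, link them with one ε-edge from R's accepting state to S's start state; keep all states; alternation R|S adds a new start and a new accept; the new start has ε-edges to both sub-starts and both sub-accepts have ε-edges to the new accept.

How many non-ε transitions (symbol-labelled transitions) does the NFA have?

Per subexpression:
Each of the 4 symbol leaves contributes exactly 1 symbol transition.
  r|q = 2 symbol transitions
  (r|q)pr = 4 symbol transitions

4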